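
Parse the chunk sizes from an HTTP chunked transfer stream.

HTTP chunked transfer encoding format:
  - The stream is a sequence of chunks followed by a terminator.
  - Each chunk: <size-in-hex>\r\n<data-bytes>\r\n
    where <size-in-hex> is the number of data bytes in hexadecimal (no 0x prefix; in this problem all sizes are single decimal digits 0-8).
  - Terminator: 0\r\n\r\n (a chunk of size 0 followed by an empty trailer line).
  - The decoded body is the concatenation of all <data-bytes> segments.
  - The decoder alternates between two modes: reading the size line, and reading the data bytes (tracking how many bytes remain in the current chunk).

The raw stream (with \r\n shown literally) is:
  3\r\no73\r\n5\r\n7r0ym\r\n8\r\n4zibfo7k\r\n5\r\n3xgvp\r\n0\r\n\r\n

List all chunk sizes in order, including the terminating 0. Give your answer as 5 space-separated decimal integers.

Chunk 1: stream[0..1]='3' size=0x3=3, data at stream[3..6]='o73' -> body[0..3], body so far='o73'
Chunk 2: stream[8..9]='5' size=0x5=5, data at stream[11..16]='7r0ym' -> body[3..8], body so far='o737r0ym'
Chunk 3: stream[18..19]='8' size=0x8=8, data at stream[21..29]='4zibfo7k' -> body[8..16], body so far='o737r0ym4zibfo7k'
Chunk 4: stream[31..32]='5' size=0x5=5, data at stream[34..39]='3xgvp' -> body[16..21], body so far='o737r0ym4zibfo7k3xgvp'
Chunk 5: stream[41..42]='0' size=0 (terminator). Final body='o737r0ym4zibfo7k3xgvp' (21 bytes)

Answer: 3 5 8 5 0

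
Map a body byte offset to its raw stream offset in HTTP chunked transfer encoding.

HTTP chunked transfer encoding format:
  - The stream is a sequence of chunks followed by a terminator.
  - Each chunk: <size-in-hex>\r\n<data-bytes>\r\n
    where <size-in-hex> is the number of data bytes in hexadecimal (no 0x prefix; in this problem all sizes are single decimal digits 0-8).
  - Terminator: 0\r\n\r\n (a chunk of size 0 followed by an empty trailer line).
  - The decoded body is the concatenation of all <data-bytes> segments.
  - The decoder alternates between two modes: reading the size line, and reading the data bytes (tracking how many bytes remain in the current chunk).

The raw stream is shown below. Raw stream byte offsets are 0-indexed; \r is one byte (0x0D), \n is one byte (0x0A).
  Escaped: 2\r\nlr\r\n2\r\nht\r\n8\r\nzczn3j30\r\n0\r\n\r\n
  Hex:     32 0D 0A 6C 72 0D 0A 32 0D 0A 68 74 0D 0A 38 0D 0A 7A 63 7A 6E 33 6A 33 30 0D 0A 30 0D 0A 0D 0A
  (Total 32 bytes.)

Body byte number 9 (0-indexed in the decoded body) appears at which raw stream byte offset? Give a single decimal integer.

Chunk 1: stream[0..1]='2' size=0x2=2, data at stream[3..5]='lr' -> body[0..2], body so far='lr'
Chunk 2: stream[7..8]='2' size=0x2=2, data at stream[10..12]='ht' -> body[2..4], body so far='lrht'
Chunk 3: stream[14..15]='8' size=0x8=8, data at stream[17..25]='zczn3j30' -> body[4..12], body so far='lrhtzczn3j30'
Chunk 4: stream[27..28]='0' size=0 (terminator). Final body='lrhtzczn3j30' (12 bytes)
Body byte 9 at stream offset 22

Answer: 22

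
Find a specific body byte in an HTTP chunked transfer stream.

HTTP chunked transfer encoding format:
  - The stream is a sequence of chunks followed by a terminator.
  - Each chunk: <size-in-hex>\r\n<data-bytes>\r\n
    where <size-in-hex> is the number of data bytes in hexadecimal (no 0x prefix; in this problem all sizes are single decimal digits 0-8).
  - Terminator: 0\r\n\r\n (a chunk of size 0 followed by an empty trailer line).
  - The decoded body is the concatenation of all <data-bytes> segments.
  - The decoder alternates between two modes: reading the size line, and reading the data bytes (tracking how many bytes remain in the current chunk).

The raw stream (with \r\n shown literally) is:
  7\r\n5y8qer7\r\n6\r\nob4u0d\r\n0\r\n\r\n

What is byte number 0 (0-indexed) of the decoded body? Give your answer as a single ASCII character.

Chunk 1: stream[0..1]='7' size=0x7=7, data at stream[3..10]='5y8qer7' -> body[0..7], body so far='5y8qer7'
Chunk 2: stream[12..13]='6' size=0x6=6, data at stream[15..21]='ob4u0d' -> body[7..13], body so far='5y8qer7ob4u0d'
Chunk 3: stream[23..24]='0' size=0 (terminator). Final body='5y8qer7ob4u0d' (13 bytes)
Body byte 0 = '5'

Answer: 5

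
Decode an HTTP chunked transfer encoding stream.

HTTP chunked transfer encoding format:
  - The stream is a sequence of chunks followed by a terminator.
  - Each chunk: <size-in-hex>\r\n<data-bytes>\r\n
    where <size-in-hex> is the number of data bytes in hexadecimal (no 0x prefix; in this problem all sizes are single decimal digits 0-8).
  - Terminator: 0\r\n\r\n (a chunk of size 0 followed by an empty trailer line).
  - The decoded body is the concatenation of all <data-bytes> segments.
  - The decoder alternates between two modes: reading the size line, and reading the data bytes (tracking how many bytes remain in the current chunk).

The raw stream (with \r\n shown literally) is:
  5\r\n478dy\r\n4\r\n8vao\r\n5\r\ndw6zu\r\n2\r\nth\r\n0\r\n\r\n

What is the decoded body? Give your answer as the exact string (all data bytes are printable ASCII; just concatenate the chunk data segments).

Chunk 1: stream[0..1]='5' size=0x5=5, data at stream[3..8]='478dy' -> body[0..5], body so far='478dy'
Chunk 2: stream[10..11]='4' size=0x4=4, data at stream[13..17]='8vao' -> body[5..9], body so far='478dy8vao'
Chunk 3: stream[19..20]='5' size=0x5=5, data at stream[22..27]='dw6zu' -> body[9..14], body so far='478dy8vaodw6zu'
Chunk 4: stream[29..30]='2' size=0x2=2, data at stream[32..34]='th' -> body[14..16], body so far='478dy8vaodw6zuth'
Chunk 5: stream[36..37]='0' size=0 (terminator). Final body='478dy8vaodw6zuth' (16 bytes)

Answer: 478dy8vaodw6zuth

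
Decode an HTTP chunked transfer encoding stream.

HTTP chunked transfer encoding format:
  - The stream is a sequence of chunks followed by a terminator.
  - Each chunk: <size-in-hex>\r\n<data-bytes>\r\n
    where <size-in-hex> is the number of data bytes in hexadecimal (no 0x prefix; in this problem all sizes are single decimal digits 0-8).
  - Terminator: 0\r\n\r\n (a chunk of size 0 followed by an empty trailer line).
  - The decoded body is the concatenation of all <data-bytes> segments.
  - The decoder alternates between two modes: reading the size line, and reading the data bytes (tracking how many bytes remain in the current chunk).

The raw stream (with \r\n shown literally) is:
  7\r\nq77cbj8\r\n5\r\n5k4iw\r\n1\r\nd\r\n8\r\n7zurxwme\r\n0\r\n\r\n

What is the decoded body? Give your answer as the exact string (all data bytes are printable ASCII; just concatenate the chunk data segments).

Answer: q77cbj85k4iwd7zurxwme

Derivation:
Chunk 1: stream[0..1]='7' size=0x7=7, data at stream[3..10]='q77cbj8' -> body[0..7], body so far='q77cbj8'
Chunk 2: stream[12..13]='5' size=0x5=5, data at stream[15..20]='5k4iw' -> body[7..12], body so far='q77cbj85k4iw'
Chunk 3: stream[22..23]='1' size=0x1=1, data at stream[25..26]='d' -> body[12..13], body so far='q77cbj85k4iwd'
Chunk 4: stream[28..29]='8' size=0x8=8, data at stream[31..39]='7zurxwme' -> body[13..21], body so far='q77cbj85k4iwd7zurxwme'
Chunk 5: stream[41..42]='0' size=0 (terminator). Final body='q77cbj85k4iwd7zurxwme' (21 bytes)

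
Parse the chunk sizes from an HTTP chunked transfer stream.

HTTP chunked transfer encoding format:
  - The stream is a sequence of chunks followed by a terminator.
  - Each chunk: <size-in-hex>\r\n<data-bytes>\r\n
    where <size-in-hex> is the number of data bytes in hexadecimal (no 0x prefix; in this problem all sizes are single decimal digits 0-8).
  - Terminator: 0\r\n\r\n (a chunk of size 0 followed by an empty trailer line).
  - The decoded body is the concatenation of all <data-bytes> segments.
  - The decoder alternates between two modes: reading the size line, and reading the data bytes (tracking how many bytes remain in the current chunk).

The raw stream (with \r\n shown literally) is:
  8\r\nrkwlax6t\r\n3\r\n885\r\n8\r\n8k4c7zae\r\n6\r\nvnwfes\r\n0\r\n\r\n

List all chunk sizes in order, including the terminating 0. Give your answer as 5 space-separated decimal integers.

Answer: 8 3 8 6 0

Derivation:
Chunk 1: stream[0..1]='8' size=0x8=8, data at stream[3..11]='rkwlax6t' -> body[0..8], body so far='rkwlax6t'
Chunk 2: stream[13..14]='3' size=0x3=3, data at stream[16..19]='885' -> body[8..11], body so far='rkwlax6t885'
Chunk 3: stream[21..22]='8' size=0x8=8, data at stream[24..32]='8k4c7zae' -> body[11..19], body so far='rkwlax6t8858k4c7zae'
Chunk 4: stream[34..35]='6' size=0x6=6, data at stream[37..43]='vnwfes' -> body[19..25], body so far='rkwlax6t8858k4c7zaevnwfes'
Chunk 5: stream[45..46]='0' size=0 (terminator). Final body='rkwlax6t8858k4c7zaevnwfes' (25 bytes)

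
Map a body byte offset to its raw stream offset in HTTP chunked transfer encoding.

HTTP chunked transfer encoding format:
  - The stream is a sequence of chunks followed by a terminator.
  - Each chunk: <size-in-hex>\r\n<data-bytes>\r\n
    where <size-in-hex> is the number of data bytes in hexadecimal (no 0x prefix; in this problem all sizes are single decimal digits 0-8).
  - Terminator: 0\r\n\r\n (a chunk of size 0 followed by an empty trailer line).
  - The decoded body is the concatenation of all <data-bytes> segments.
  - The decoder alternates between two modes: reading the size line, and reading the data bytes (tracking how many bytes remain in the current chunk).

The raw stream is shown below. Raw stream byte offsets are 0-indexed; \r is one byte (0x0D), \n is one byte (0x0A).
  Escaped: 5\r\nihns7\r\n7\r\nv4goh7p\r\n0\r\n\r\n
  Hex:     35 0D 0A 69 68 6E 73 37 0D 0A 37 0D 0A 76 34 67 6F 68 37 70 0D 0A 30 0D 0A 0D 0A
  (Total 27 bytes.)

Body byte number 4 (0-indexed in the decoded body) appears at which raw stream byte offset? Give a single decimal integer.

Answer: 7

Derivation:
Chunk 1: stream[0..1]='5' size=0x5=5, data at stream[3..8]='ihns7' -> body[0..5], body so far='ihns7'
Chunk 2: stream[10..11]='7' size=0x7=7, data at stream[13..20]='v4goh7p' -> body[5..12], body so far='ihns7v4goh7p'
Chunk 3: stream[22..23]='0' size=0 (terminator). Final body='ihns7v4goh7p' (12 bytes)
Body byte 4 at stream offset 7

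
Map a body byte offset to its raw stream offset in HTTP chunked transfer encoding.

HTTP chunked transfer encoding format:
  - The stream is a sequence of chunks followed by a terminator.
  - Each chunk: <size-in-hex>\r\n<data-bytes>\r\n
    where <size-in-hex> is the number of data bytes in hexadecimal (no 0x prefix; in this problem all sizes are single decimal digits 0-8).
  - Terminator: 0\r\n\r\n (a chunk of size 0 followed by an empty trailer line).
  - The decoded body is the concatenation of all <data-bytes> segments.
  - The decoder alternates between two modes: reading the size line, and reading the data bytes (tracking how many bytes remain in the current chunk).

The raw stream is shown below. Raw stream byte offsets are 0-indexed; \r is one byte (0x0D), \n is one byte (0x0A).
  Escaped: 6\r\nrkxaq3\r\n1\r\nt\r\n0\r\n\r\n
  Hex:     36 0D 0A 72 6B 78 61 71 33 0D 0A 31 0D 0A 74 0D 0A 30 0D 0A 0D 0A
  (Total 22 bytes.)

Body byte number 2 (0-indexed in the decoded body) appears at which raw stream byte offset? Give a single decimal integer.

Chunk 1: stream[0..1]='6' size=0x6=6, data at stream[3..9]='rkxaq3' -> body[0..6], body so far='rkxaq3'
Chunk 2: stream[11..12]='1' size=0x1=1, data at stream[14..15]='t' -> body[6..7], body so far='rkxaq3t'
Chunk 3: stream[17..18]='0' size=0 (terminator). Final body='rkxaq3t' (7 bytes)
Body byte 2 at stream offset 5

Answer: 5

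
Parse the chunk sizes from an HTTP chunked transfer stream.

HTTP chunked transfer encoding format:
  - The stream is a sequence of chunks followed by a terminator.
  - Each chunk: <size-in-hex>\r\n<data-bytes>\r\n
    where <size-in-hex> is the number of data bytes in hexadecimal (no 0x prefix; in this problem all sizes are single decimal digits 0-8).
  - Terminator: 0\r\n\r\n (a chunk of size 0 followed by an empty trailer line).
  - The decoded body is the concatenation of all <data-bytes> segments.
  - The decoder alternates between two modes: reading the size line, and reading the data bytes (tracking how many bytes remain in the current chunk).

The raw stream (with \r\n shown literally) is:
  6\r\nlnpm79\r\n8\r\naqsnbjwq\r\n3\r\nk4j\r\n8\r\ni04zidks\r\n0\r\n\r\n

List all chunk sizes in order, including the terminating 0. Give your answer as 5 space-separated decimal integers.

Answer: 6 8 3 8 0

Derivation:
Chunk 1: stream[0..1]='6' size=0x6=6, data at stream[3..9]='lnpm79' -> body[0..6], body so far='lnpm79'
Chunk 2: stream[11..12]='8' size=0x8=8, data at stream[14..22]='aqsnbjwq' -> body[6..14], body so far='lnpm79aqsnbjwq'
Chunk 3: stream[24..25]='3' size=0x3=3, data at stream[27..30]='k4j' -> body[14..17], body so far='lnpm79aqsnbjwqk4j'
Chunk 4: stream[32..33]='8' size=0x8=8, data at stream[35..43]='i04zidks' -> body[17..25], body so far='lnpm79aqsnbjwqk4ji04zidks'
Chunk 5: stream[45..46]='0' size=0 (terminator). Final body='lnpm79aqsnbjwqk4ji04zidks' (25 bytes)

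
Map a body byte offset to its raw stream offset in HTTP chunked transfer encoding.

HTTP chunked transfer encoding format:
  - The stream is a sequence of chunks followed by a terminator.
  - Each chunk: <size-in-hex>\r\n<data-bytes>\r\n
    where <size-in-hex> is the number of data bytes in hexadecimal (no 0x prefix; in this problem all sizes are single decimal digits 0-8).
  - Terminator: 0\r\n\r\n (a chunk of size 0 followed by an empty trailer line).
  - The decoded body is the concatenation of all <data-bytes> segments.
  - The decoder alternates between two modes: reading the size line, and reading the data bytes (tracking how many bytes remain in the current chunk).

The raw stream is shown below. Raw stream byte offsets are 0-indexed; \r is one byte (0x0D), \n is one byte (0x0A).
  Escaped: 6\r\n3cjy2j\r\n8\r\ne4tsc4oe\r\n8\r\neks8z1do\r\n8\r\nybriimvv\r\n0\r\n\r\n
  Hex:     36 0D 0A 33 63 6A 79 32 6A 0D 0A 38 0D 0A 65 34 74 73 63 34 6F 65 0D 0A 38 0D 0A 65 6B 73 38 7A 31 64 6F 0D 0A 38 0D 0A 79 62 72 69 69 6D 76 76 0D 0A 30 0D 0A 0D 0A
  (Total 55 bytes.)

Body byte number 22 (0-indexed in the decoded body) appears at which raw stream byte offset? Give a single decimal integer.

Chunk 1: stream[0..1]='6' size=0x6=6, data at stream[3..9]='3cjy2j' -> body[0..6], body so far='3cjy2j'
Chunk 2: stream[11..12]='8' size=0x8=8, data at stream[14..22]='e4tsc4oe' -> body[6..14], body so far='3cjy2je4tsc4oe'
Chunk 3: stream[24..25]='8' size=0x8=8, data at stream[27..35]='eks8z1do' -> body[14..22], body so far='3cjy2je4tsc4oeeks8z1do'
Chunk 4: stream[37..38]='8' size=0x8=8, data at stream[40..48]='ybriimvv' -> body[22..30], body so far='3cjy2je4tsc4oeeks8z1doybriimvv'
Chunk 5: stream[50..51]='0' size=0 (terminator). Final body='3cjy2je4tsc4oeeks8z1doybriimvv' (30 bytes)
Body byte 22 at stream offset 40

Answer: 40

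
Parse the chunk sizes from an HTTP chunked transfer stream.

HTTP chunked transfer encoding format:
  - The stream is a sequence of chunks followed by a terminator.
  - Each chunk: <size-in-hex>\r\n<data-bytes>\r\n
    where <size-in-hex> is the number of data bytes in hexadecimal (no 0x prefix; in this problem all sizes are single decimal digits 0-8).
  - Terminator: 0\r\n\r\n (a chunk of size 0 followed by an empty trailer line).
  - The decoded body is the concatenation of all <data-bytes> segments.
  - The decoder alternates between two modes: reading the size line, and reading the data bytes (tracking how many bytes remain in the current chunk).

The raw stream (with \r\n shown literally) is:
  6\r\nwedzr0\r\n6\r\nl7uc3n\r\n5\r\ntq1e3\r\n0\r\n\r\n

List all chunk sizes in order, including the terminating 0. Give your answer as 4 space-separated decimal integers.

Chunk 1: stream[0..1]='6' size=0x6=6, data at stream[3..9]='wedzr0' -> body[0..6], body so far='wedzr0'
Chunk 2: stream[11..12]='6' size=0x6=6, data at stream[14..20]='l7uc3n' -> body[6..12], body so far='wedzr0l7uc3n'
Chunk 3: stream[22..23]='5' size=0x5=5, data at stream[25..30]='tq1e3' -> body[12..17], body so far='wedzr0l7uc3ntq1e3'
Chunk 4: stream[32..33]='0' size=0 (terminator). Final body='wedzr0l7uc3ntq1e3' (17 bytes)

Answer: 6 6 5 0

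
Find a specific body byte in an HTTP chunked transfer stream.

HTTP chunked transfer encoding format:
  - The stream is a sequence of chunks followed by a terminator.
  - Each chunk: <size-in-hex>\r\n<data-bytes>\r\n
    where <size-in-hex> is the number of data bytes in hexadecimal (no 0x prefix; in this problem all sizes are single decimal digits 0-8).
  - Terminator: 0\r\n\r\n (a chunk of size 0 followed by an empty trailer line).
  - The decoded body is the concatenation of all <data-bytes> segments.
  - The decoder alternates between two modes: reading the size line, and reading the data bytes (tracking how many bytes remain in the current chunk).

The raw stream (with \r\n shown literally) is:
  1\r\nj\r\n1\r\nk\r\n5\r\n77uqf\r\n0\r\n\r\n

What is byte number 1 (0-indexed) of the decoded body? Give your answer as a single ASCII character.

Answer: k

Derivation:
Chunk 1: stream[0..1]='1' size=0x1=1, data at stream[3..4]='j' -> body[0..1], body so far='j'
Chunk 2: stream[6..7]='1' size=0x1=1, data at stream[9..10]='k' -> body[1..2], body so far='jk'
Chunk 3: stream[12..13]='5' size=0x5=5, data at stream[15..20]='77uqf' -> body[2..7], body so far='jk77uqf'
Chunk 4: stream[22..23]='0' size=0 (terminator). Final body='jk77uqf' (7 bytes)
Body byte 1 = 'k'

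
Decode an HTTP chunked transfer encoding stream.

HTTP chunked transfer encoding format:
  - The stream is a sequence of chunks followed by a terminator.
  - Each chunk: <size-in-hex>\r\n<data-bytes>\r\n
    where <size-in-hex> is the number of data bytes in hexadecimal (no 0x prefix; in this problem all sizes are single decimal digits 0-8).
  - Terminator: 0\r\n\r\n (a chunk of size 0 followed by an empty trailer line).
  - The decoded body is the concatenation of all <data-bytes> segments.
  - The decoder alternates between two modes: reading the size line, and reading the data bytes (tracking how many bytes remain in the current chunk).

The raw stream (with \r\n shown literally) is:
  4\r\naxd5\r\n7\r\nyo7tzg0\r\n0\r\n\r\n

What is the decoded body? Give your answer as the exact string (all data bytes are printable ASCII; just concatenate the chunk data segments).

Answer: axd5yo7tzg0

Derivation:
Chunk 1: stream[0..1]='4' size=0x4=4, data at stream[3..7]='axd5' -> body[0..4], body so far='axd5'
Chunk 2: stream[9..10]='7' size=0x7=7, data at stream[12..19]='yo7tzg0' -> body[4..11], body so far='axd5yo7tzg0'
Chunk 3: stream[21..22]='0' size=0 (terminator). Final body='axd5yo7tzg0' (11 bytes)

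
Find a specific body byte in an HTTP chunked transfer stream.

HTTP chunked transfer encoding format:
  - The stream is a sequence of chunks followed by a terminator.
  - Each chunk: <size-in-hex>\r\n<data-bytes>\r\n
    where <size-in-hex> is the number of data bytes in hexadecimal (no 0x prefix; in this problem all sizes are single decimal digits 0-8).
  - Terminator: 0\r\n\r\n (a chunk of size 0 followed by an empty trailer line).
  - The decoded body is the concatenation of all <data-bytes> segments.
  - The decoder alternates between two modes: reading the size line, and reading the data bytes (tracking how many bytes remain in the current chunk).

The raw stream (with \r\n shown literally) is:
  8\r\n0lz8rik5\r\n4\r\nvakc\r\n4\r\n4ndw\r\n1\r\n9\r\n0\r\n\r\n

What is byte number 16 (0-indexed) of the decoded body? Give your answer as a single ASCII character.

Answer: 9

Derivation:
Chunk 1: stream[0..1]='8' size=0x8=8, data at stream[3..11]='0lz8rik5' -> body[0..8], body so far='0lz8rik5'
Chunk 2: stream[13..14]='4' size=0x4=4, data at stream[16..20]='vakc' -> body[8..12], body so far='0lz8rik5vakc'
Chunk 3: stream[22..23]='4' size=0x4=4, data at stream[25..29]='4ndw' -> body[12..16], body so far='0lz8rik5vakc4ndw'
Chunk 4: stream[31..32]='1' size=0x1=1, data at stream[34..35]='9' -> body[16..17], body so far='0lz8rik5vakc4ndw9'
Chunk 5: stream[37..38]='0' size=0 (terminator). Final body='0lz8rik5vakc4ndw9' (17 bytes)
Body byte 16 = '9'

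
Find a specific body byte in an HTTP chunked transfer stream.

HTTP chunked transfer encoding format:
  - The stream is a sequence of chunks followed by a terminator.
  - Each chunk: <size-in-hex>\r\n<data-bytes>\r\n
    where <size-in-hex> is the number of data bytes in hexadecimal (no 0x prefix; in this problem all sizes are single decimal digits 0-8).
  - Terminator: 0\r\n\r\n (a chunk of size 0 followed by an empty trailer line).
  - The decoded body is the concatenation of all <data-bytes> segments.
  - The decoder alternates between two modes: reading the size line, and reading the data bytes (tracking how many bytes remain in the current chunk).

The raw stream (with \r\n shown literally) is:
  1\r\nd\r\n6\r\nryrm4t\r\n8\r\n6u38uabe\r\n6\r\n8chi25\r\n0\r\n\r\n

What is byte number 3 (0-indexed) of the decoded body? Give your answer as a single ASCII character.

Answer: r

Derivation:
Chunk 1: stream[0..1]='1' size=0x1=1, data at stream[3..4]='d' -> body[0..1], body so far='d'
Chunk 2: stream[6..7]='6' size=0x6=6, data at stream[9..15]='ryrm4t' -> body[1..7], body so far='dryrm4t'
Chunk 3: stream[17..18]='8' size=0x8=8, data at stream[20..28]='6u38uabe' -> body[7..15], body so far='dryrm4t6u38uabe'
Chunk 4: stream[30..31]='6' size=0x6=6, data at stream[33..39]='8chi25' -> body[15..21], body so far='dryrm4t6u38uabe8chi25'
Chunk 5: stream[41..42]='0' size=0 (terminator). Final body='dryrm4t6u38uabe8chi25' (21 bytes)
Body byte 3 = 'r'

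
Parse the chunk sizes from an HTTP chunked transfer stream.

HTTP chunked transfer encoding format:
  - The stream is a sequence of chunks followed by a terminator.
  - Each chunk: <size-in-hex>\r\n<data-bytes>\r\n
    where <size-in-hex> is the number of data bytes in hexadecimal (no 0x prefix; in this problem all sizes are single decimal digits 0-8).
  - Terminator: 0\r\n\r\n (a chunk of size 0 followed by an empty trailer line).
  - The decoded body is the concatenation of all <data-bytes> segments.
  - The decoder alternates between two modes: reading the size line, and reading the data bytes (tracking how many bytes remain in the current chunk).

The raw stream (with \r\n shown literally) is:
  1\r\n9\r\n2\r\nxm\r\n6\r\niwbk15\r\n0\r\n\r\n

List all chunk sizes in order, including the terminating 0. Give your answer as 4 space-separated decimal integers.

Answer: 1 2 6 0

Derivation:
Chunk 1: stream[0..1]='1' size=0x1=1, data at stream[3..4]='9' -> body[0..1], body so far='9'
Chunk 2: stream[6..7]='2' size=0x2=2, data at stream[9..11]='xm' -> body[1..3], body so far='9xm'
Chunk 3: stream[13..14]='6' size=0x6=6, data at stream[16..22]='iwbk15' -> body[3..9], body so far='9xmiwbk15'
Chunk 4: stream[24..25]='0' size=0 (terminator). Final body='9xmiwbk15' (9 bytes)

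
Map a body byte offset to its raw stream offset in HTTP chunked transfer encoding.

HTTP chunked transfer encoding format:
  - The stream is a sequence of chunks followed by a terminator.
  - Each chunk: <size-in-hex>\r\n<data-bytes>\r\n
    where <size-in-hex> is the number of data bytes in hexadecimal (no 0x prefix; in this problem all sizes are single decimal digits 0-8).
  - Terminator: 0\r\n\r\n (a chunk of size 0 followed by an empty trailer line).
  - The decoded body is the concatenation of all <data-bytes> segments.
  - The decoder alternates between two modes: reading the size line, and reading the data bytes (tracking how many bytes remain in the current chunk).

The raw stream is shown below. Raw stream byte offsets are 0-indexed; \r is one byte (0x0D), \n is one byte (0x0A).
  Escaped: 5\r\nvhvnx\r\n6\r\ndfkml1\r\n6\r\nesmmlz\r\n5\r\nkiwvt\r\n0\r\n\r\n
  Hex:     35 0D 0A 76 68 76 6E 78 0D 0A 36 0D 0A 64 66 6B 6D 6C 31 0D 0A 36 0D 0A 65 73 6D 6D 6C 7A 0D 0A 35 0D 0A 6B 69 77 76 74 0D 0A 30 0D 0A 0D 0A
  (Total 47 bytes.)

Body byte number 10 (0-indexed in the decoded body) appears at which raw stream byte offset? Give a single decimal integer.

Chunk 1: stream[0..1]='5' size=0x5=5, data at stream[3..8]='vhvnx' -> body[0..5], body so far='vhvnx'
Chunk 2: stream[10..11]='6' size=0x6=6, data at stream[13..19]='dfkml1' -> body[5..11], body so far='vhvnxdfkml1'
Chunk 3: stream[21..22]='6' size=0x6=6, data at stream[24..30]='esmmlz' -> body[11..17], body so far='vhvnxdfkml1esmmlz'
Chunk 4: stream[32..33]='5' size=0x5=5, data at stream[35..40]='kiwvt' -> body[17..22], body so far='vhvnxdfkml1esmmlzkiwvt'
Chunk 5: stream[42..43]='0' size=0 (terminator). Final body='vhvnxdfkml1esmmlzkiwvt' (22 bytes)
Body byte 10 at stream offset 18

Answer: 18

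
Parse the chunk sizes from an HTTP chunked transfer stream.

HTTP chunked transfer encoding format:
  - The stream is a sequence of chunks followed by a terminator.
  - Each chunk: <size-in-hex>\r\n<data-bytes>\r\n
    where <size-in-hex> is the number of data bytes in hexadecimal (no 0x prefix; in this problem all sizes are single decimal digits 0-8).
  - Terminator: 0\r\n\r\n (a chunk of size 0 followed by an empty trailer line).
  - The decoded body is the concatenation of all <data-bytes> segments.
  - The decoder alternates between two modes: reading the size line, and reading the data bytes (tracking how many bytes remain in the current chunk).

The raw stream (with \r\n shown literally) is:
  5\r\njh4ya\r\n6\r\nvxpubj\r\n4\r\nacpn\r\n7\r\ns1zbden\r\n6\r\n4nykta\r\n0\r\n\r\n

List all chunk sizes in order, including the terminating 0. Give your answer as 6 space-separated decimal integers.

Chunk 1: stream[0..1]='5' size=0x5=5, data at stream[3..8]='jh4ya' -> body[0..5], body so far='jh4ya'
Chunk 2: stream[10..11]='6' size=0x6=6, data at stream[13..19]='vxpubj' -> body[5..11], body so far='jh4yavxpubj'
Chunk 3: stream[21..22]='4' size=0x4=4, data at stream[24..28]='acpn' -> body[11..15], body so far='jh4yavxpubjacpn'
Chunk 4: stream[30..31]='7' size=0x7=7, data at stream[33..40]='s1zbden' -> body[15..22], body so far='jh4yavxpubjacpns1zbden'
Chunk 5: stream[42..43]='6' size=0x6=6, data at stream[45..51]='4nykta' -> body[22..28], body so far='jh4yavxpubjacpns1zbden4nykta'
Chunk 6: stream[53..54]='0' size=0 (terminator). Final body='jh4yavxpubjacpns1zbden4nykta' (28 bytes)

Answer: 5 6 4 7 6 0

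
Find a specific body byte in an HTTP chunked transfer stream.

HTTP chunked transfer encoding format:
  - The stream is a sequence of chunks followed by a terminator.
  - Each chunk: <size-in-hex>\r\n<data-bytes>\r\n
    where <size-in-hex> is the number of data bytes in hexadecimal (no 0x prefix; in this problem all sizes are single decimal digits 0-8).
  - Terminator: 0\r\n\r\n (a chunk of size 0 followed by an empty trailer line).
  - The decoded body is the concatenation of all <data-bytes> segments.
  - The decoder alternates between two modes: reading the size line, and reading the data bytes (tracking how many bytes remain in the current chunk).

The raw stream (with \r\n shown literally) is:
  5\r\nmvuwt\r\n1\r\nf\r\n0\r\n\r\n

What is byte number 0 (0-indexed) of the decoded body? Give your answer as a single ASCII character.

Chunk 1: stream[0..1]='5' size=0x5=5, data at stream[3..8]='mvuwt' -> body[0..5], body so far='mvuwt'
Chunk 2: stream[10..11]='1' size=0x1=1, data at stream[13..14]='f' -> body[5..6], body so far='mvuwtf'
Chunk 3: stream[16..17]='0' size=0 (terminator). Final body='mvuwtf' (6 bytes)
Body byte 0 = 'm'

Answer: m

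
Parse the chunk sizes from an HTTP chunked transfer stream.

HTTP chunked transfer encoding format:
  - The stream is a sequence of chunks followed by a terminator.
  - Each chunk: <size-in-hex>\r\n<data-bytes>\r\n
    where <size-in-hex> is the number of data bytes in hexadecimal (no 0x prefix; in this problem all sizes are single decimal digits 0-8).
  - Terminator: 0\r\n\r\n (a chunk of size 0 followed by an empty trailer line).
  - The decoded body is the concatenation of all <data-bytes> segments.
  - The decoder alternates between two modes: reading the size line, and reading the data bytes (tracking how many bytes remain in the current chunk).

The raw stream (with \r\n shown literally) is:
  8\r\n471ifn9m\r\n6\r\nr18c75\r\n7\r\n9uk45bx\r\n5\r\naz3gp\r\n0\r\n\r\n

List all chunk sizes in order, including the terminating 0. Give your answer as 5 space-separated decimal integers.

Answer: 8 6 7 5 0

Derivation:
Chunk 1: stream[0..1]='8' size=0x8=8, data at stream[3..11]='471ifn9m' -> body[0..8], body so far='471ifn9m'
Chunk 2: stream[13..14]='6' size=0x6=6, data at stream[16..22]='r18c75' -> body[8..14], body so far='471ifn9mr18c75'
Chunk 3: stream[24..25]='7' size=0x7=7, data at stream[27..34]='9uk45bx' -> body[14..21], body so far='471ifn9mr18c759uk45bx'
Chunk 4: stream[36..37]='5' size=0x5=5, data at stream[39..44]='az3gp' -> body[21..26], body so far='471ifn9mr18c759uk45bxaz3gp'
Chunk 5: stream[46..47]='0' size=0 (terminator). Final body='471ifn9mr18c759uk45bxaz3gp' (26 bytes)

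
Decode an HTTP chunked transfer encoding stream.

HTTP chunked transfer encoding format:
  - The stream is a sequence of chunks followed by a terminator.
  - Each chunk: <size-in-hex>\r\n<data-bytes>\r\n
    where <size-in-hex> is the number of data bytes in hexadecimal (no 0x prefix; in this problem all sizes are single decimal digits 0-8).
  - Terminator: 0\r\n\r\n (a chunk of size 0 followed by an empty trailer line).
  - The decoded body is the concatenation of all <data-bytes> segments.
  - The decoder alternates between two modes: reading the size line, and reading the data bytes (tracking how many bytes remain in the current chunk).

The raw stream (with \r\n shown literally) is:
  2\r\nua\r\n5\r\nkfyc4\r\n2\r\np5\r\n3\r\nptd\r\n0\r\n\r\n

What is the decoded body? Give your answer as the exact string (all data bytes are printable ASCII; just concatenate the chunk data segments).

Chunk 1: stream[0..1]='2' size=0x2=2, data at stream[3..5]='ua' -> body[0..2], body so far='ua'
Chunk 2: stream[7..8]='5' size=0x5=5, data at stream[10..15]='kfyc4' -> body[2..7], body so far='uakfyc4'
Chunk 3: stream[17..18]='2' size=0x2=2, data at stream[20..22]='p5' -> body[7..9], body so far='uakfyc4p5'
Chunk 4: stream[24..25]='3' size=0x3=3, data at stream[27..30]='ptd' -> body[9..12], body so far='uakfyc4p5ptd'
Chunk 5: stream[32..33]='0' size=0 (terminator). Final body='uakfyc4p5ptd' (12 bytes)

Answer: uakfyc4p5ptd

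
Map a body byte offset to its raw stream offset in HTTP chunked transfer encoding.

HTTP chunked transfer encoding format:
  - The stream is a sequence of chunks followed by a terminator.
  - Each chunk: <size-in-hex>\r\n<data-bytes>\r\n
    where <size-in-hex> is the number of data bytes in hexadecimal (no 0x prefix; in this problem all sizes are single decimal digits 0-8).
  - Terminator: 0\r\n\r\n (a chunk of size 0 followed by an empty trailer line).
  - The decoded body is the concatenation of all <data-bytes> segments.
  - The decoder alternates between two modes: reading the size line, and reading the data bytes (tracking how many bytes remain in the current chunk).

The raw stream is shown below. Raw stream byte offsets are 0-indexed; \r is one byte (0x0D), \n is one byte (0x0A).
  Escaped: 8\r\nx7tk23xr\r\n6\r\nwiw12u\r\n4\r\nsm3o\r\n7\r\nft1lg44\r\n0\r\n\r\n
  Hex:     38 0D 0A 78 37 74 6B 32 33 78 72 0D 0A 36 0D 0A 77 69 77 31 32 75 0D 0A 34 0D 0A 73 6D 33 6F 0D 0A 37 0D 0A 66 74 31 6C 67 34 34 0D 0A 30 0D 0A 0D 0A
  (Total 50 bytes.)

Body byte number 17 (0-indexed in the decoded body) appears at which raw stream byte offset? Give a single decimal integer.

Chunk 1: stream[0..1]='8' size=0x8=8, data at stream[3..11]='x7tk23xr' -> body[0..8], body so far='x7tk23xr'
Chunk 2: stream[13..14]='6' size=0x6=6, data at stream[16..22]='wiw12u' -> body[8..14], body so far='x7tk23xrwiw12u'
Chunk 3: stream[24..25]='4' size=0x4=4, data at stream[27..31]='sm3o' -> body[14..18], body so far='x7tk23xrwiw12usm3o'
Chunk 4: stream[33..34]='7' size=0x7=7, data at stream[36..43]='ft1lg44' -> body[18..25], body so far='x7tk23xrwiw12usm3oft1lg44'
Chunk 5: stream[45..46]='0' size=0 (terminator). Final body='x7tk23xrwiw12usm3oft1lg44' (25 bytes)
Body byte 17 at stream offset 30

Answer: 30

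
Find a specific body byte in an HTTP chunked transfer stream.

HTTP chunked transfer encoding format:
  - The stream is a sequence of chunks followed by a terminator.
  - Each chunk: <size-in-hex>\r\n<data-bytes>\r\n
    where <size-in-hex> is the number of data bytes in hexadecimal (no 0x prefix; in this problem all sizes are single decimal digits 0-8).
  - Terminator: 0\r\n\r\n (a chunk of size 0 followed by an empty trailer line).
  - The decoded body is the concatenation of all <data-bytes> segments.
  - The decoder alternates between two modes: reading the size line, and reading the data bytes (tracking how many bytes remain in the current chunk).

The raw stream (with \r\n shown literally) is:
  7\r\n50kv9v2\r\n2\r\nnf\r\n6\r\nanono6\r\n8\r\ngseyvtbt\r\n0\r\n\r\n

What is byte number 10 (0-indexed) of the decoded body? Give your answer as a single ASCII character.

Chunk 1: stream[0..1]='7' size=0x7=7, data at stream[3..10]='50kv9v2' -> body[0..7], body so far='50kv9v2'
Chunk 2: stream[12..13]='2' size=0x2=2, data at stream[15..17]='nf' -> body[7..9], body so far='50kv9v2nf'
Chunk 3: stream[19..20]='6' size=0x6=6, data at stream[22..28]='anono6' -> body[9..15], body so far='50kv9v2nfanono6'
Chunk 4: stream[30..31]='8' size=0x8=8, data at stream[33..41]='gseyvtbt' -> body[15..23], body so far='50kv9v2nfanono6gseyvtbt'
Chunk 5: stream[43..44]='0' size=0 (terminator). Final body='50kv9v2nfanono6gseyvtbt' (23 bytes)
Body byte 10 = 'n'

Answer: n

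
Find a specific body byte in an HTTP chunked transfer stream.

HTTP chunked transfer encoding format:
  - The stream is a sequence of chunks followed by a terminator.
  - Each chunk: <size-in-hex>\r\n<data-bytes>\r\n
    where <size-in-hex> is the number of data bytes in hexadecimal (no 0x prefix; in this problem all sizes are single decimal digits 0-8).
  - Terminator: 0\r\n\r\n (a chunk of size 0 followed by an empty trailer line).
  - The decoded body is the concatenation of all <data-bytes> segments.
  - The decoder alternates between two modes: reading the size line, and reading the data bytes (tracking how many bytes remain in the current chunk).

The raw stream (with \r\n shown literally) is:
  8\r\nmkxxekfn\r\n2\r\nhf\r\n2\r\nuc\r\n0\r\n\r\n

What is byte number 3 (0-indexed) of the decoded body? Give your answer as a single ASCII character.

Chunk 1: stream[0..1]='8' size=0x8=8, data at stream[3..11]='mkxxekfn' -> body[0..8], body so far='mkxxekfn'
Chunk 2: stream[13..14]='2' size=0x2=2, data at stream[16..18]='hf' -> body[8..10], body so far='mkxxekfnhf'
Chunk 3: stream[20..21]='2' size=0x2=2, data at stream[23..25]='uc' -> body[10..12], body so far='mkxxekfnhfuc'
Chunk 4: stream[27..28]='0' size=0 (terminator). Final body='mkxxekfnhfuc' (12 bytes)
Body byte 3 = 'x'

Answer: x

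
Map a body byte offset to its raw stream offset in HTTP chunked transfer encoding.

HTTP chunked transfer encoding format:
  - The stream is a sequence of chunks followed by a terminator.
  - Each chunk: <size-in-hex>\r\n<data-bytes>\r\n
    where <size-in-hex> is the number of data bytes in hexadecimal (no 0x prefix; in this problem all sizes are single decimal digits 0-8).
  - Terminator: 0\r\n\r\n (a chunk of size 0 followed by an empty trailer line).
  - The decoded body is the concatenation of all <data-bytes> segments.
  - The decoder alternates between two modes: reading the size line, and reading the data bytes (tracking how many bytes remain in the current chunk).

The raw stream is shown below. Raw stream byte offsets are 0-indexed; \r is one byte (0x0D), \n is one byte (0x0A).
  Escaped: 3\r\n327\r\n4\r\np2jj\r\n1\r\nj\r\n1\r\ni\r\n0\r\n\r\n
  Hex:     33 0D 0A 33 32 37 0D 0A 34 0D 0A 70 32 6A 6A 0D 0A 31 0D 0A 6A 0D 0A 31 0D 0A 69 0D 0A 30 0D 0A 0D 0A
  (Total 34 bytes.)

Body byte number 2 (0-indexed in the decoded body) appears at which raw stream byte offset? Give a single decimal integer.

Answer: 5

Derivation:
Chunk 1: stream[0..1]='3' size=0x3=3, data at stream[3..6]='327' -> body[0..3], body so far='327'
Chunk 2: stream[8..9]='4' size=0x4=4, data at stream[11..15]='p2jj' -> body[3..7], body so far='327p2jj'
Chunk 3: stream[17..18]='1' size=0x1=1, data at stream[20..21]='j' -> body[7..8], body so far='327p2jjj'
Chunk 4: stream[23..24]='1' size=0x1=1, data at stream[26..27]='i' -> body[8..9], body so far='327p2jjji'
Chunk 5: stream[29..30]='0' size=0 (terminator). Final body='327p2jjji' (9 bytes)
Body byte 2 at stream offset 5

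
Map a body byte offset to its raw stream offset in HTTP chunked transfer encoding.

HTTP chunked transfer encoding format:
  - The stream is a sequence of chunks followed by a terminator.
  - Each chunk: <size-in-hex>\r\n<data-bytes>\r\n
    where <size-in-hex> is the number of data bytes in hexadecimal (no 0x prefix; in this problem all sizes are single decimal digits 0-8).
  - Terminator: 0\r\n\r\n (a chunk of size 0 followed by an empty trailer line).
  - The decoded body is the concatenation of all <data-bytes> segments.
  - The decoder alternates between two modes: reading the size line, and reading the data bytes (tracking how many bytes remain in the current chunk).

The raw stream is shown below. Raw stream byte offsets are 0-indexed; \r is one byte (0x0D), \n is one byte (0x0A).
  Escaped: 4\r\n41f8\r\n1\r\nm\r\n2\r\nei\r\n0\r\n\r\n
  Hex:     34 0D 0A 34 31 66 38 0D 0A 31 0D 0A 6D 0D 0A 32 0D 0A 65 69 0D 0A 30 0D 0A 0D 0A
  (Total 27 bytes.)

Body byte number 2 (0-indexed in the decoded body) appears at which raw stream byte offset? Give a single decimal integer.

Chunk 1: stream[0..1]='4' size=0x4=4, data at stream[3..7]='41f8' -> body[0..4], body so far='41f8'
Chunk 2: stream[9..10]='1' size=0x1=1, data at stream[12..13]='m' -> body[4..5], body so far='41f8m'
Chunk 3: stream[15..16]='2' size=0x2=2, data at stream[18..20]='ei' -> body[5..7], body so far='41f8mei'
Chunk 4: stream[22..23]='0' size=0 (terminator). Final body='41f8mei' (7 bytes)
Body byte 2 at stream offset 5

Answer: 5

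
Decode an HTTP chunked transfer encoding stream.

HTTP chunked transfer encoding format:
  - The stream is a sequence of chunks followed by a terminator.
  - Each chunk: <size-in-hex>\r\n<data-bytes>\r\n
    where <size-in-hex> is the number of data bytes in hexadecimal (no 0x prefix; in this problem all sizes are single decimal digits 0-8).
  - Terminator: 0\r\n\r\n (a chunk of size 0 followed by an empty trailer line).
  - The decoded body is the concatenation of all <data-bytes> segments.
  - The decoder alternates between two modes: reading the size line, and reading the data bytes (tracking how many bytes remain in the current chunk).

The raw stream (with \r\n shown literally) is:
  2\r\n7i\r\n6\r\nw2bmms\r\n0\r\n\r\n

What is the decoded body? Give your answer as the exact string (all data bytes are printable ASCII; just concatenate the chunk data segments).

Answer: 7iw2bmms

Derivation:
Chunk 1: stream[0..1]='2' size=0x2=2, data at stream[3..5]='7i' -> body[0..2], body so far='7i'
Chunk 2: stream[7..8]='6' size=0x6=6, data at stream[10..16]='w2bmms' -> body[2..8], body so far='7iw2bmms'
Chunk 3: stream[18..19]='0' size=0 (terminator). Final body='7iw2bmms' (8 bytes)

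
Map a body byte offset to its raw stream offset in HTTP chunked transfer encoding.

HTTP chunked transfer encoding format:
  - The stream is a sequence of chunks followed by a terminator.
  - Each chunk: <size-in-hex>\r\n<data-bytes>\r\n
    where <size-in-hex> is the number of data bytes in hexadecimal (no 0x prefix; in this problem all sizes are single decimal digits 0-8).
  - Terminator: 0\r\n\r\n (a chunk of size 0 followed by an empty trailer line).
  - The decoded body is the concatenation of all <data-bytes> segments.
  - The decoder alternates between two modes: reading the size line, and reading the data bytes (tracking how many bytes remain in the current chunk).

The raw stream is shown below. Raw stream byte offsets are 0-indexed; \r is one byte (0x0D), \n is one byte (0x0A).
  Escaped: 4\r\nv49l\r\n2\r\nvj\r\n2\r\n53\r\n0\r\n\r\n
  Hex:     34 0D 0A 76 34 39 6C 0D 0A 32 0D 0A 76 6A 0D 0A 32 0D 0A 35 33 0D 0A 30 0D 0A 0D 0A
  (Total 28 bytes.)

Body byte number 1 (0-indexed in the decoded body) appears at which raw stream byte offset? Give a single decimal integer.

Chunk 1: stream[0..1]='4' size=0x4=4, data at stream[3..7]='v49l' -> body[0..4], body so far='v49l'
Chunk 2: stream[9..10]='2' size=0x2=2, data at stream[12..14]='vj' -> body[4..6], body so far='v49lvj'
Chunk 3: stream[16..17]='2' size=0x2=2, data at stream[19..21]='53' -> body[6..8], body so far='v49lvj53'
Chunk 4: stream[23..24]='0' size=0 (terminator). Final body='v49lvj53' (8 bytes)
Body byte 1 at stream offset 4

Answer: 4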